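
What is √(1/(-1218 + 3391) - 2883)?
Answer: I*√13613319134/2173 ≈ 53.694*I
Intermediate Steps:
√(1/(-1218 + 3391) - 2883) = √(1/2173 - 2883) = √(-6264758/2173) = I*√13613319134/2173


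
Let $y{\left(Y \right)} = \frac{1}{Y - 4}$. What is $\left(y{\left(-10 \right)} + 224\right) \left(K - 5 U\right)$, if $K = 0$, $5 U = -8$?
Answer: $\frac{12540}{7} \approx 1791.4$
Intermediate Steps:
$U = - \frac{8}{5}$ ($U = \frac{1}{5} \left(-8\right) = - \frac{8}{5} \approx -1.6$)
$y{\left(Y \right)} = \frac{1}{-4 + Y}$
$\left(y{\left(-10 \right)} + 224\right) \left(K - 5 U\right) = \left(\frac{1}{-4 - 10} + 224\right) \left(0 - -8\right) = \left(\frac{1}{-14} + 224\right) \left(0 + 8\right) = \left(- \frac{1}{14} + 224\right) 8 = \frac{3135}{14} \cdot 8 = \frac{12540}{7}$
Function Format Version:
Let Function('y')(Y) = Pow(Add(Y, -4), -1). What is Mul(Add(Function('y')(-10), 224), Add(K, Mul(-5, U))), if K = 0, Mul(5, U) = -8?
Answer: Rational(12540, 7) ≈ 1791.4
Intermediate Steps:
U = Rational(-8, 5) (U = Mul(Rational(1, 5), -8) = Rational(-8, 5) ≈ -1.6000)
Function('y')(Y) = Pow(Add(-4, Y), -1)
Mul(Add(Function('y')(-10), 224), Add(K, Mul(-5, U))) = Mul(Add(Pow(Add(-4, -10), -1), 224), Add(0, Mul(-5, Rational(-8, 5)))) = Mul(Add(Pow(-14, -1), 224), Add(0, 8)) = Mul(Add(Rational(-1, 14), 224), 8) = Mul(Rational(3135, 14), 8) = Rational(12540, 7)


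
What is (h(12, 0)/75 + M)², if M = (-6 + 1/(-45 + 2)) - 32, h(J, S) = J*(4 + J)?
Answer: 1453363129/1155625 ≈ 1257.6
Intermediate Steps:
M = -1635/43 (M = (-6 + 1/(-43)) - 32 = (-6 - 1/43) - 32 = -259/43 - 32 = -1635/43 ≈ -38.023)
(h(12, 0)/75 + M)² = ((12*(4 + 12))/75 - 1635/43)² = ((12*16)*(1/75) - 1635/43)² = (192*(1/75) - 1635/43)² = (64/25 - 1635/43)² = (-38123/1075)² = 1453363129/1155625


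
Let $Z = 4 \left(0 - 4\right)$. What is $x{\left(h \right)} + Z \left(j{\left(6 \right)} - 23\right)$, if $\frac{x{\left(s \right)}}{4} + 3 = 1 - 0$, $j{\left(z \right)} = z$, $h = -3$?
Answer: $264$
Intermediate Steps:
$Z = -16$ ($Z = 4 \left(-4\right) = -16$)
$x{\left(s \right)} = -8$ ($x{\left(s \right)} = -12 + 4 \left(1 - 0\right) = -12 + 4 \left(1 + 0\right) = -12 + 4 \cdot 1 = -12 + 4 = -8$)
$x{\left(h \right)} + Z \left(j{\left(6 \right)} - 23\right) = -8 - 16 \left(6 - 23\right) = -8 - -272 = -8 + 272 = 264$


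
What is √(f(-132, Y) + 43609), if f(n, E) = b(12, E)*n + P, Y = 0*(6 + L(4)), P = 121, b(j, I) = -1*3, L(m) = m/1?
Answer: √44126 ≈ 210.06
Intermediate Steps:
L(m) = m (L(m) = m*1 = m)
b(j, I) = -3
Y = 0 (Y = 0*(6 + 4) = 0*10 = 0)
f(n, E) = 121 - 3*n (f(n, E) = -3*n + 121 = 121 - 3*n)
√(f(-132, Y) + 43609) = √((121 - 3*(-132)) + 43609) = √((121 + 396) + 43609) = √(517 + 43609) = √44126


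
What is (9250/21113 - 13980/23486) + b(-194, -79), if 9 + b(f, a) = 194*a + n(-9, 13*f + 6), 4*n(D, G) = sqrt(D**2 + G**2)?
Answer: -3802044878385/247929959 + sqrt(6330337)/4 ≈ -14706.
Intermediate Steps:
n(D, G) = sqrt(D**2 + G**2)/4
b(f, a) = -9 + 194*a + sqrt(81 + (6 + 13*f)**2)/4 (b(f, a) = -9 + (194*a + sqrt((-9)**2 + (13*f + 6)**2)/4) = -9 + (194*a + sqrt(81 + (6 + 13*f)**2)/4) = -9 + 194*a + sqrt(81 + (6 + 13*f)**2)/4)
(9250/21113 - 13980/23486) + b(-194, -79) = (9250/21113 - 13980/23486) + (-9 + 194*(-79) + sqrt(81 + (6 + 13*(-194))**2)/4) = (9250*(1/21113) - 13980*1/23486) + (-9 - 15326 + sqrt(81 + (6 - 2522)**2)/4) = (9250/21113 - 6990/11743) + (-9 - 15326 + sqrt(81 + (-2516)**2)/4) = -38957120/247929959 + (-9 - 15326 + sqrt(81 + 6330256)/4) = -38957120/247929959 + (-9 - 15326 + sqrt(6330337)/4) = -38957120/247929959 + (-15335 + sqrt(6330337)/4) = -3802044878385/247929959 + sqrt(6330337)/4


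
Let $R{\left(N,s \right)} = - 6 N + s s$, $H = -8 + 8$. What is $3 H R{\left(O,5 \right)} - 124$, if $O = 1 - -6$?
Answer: $-124$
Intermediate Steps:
$H = 0$
$O = 7$ ($O = 1 + 6 = 7$)
$R{\left(N,s \right)} = s^{2} - 6 N$ ($R{\left(N,s \right)} = - 6 N + s^{2} = s^{2} - 6 N$)
$3 H R{\left(O,5 \right)} - 124 = 3 \cdot 0 \left(5^{2} - 42\right) - 124 = 0 \left(25 - 42\right) - 124 = 0 \left(-17\right) - 124 = 0 - 124 = -124$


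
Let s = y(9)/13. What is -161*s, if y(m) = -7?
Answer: 1127/13 ≈ 86.692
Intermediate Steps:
s = -7/13 ≈ -0.53846
-161*s = -161*(-7/13) = 1127/13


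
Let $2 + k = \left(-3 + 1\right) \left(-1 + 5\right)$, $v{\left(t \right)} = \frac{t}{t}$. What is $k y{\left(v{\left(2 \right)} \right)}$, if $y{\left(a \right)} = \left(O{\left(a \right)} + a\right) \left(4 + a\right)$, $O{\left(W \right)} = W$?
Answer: $-100$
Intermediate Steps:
$v{\left(t \right)} = 1$
$y{\left(a \right)} = 2 a \left(4 + a\right)$ ($y{\left(a \right)} = \left(a + a\right) \left(4 + a\right) = 2 a \left(4 + a\right)$)
$k = -10$ ($k = -2 + \left(-3 + 1\right) \left(-1 + 5\right) = -2 - 8 = -10$)
$k y{\left(v{\left(2 \right)} \right)} = - 10 \cdot 2 \cdot 1 \left(4 + 1\right) = - 10 \cdot 2 \cdot 1 \cdot 5 = \left(-10\right) 10 = -100$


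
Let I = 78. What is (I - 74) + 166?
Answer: 170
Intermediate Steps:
(I - 74) + 166 = (78 - 74) + 166 = 4 + 166 = 170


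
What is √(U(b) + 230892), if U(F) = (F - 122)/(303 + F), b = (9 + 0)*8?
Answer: √51950670/15 ≈ 480.51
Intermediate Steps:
b = 72 (b = 9*8 = 72)
U(F) = (-122 + F)/(303 + F)
√(U(b) + 230892) = √((-122 + 72)/(303 + 72) + 230892) = √(-50/375 + 230892) = √((1/375)*(-50) + 230892) = √(-2/15 + 230892) = √(3463378/15) = √51950670/15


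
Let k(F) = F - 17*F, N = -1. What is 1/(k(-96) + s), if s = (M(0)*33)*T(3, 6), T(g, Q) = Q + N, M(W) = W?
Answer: 1/1536 ≈ 0.00065104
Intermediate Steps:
T(g, Q) = -1 + Q (T(g, Q) = Q - 1 = -1 + Q)
s = 0 (s = (0*33)*(-1 + 6) = 0*5 = 0)
k(F) = -16*F
1/(k(-96) + s) = 1/(-16*(-96) + 0) = 1/(1536 + 0) = 1/1536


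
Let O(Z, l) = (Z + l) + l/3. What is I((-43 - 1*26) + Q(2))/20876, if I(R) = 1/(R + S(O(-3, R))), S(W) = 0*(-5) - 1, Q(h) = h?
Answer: -1/1419568 ≈ -7.0444e-7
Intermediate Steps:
O(Z, l) = Z + 4*l/3 (O(Z, l) = (Z + l) + l*(⅓) = (Z + l) + l/3 = Z + 4*l/3)
S(W) = -1 (S(W) = 0 - 1 = -1)
I(R) = 1/(-1 + R) (I(R) = 1/(R - 1) = 1/(-1 + R))
I((-43 - 1*26) + Q(2))/20876 = 1/((-1 + ((-43 - 1*26) + 2))*20876) = (1/20876)/(-1 + ((-43 - 26) + 2)) = (1/20876)/(-1 + (-69 + 2)) = (1/20876)/(-1 - 67) = (1/20876)/(-68) = -1/68*1/20876 = -1/1419568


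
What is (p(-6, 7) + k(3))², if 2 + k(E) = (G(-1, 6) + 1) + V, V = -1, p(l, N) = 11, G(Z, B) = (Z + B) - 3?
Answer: 121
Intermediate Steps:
G(Z, B) = -3 + B + Z (G(Z, B) = (B + Z) - 3 = -3 + B + Z)
k(E) = 0 (k(E) = -2 + (((-3 + 6 - 1) + 1) - 1) = -2 + ((2 + 1) - 1) = -2 + (3 - 1) = -2 + 2 = 0)
(p(-6, 7) + k(3))² = (11 + 0)² = 11² = 121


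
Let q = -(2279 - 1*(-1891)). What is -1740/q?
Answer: 58/139 ≈ 0.41727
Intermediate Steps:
q = -4170 (q = -(2279 + 1891) = -1*4170 = -4170)
-1740/q = -1740/(-4170) = -1740*(-1/4170) = 58/139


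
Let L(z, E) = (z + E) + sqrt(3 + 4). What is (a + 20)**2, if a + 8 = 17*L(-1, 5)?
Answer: 8423 + 2720*sqrt(7) ≈ 15619.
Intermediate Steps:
L(z, E) = E + z + sqrt(7) (L(z, E) = (E + z) + sqrt(7) = E + z + sqrt(7))
a = 60 + 17*sqrt(7) (a = -8 + 17*(5 - 1 + sqrt(7)) = -8 + 17*(4 + sqrt(7)) = -8 + (68 + 17*sqrt(7)) = 60 + 17*sqrt(7) ≈ 104.98)
(a + 20)**2 = ((60 + 17*sqrt(7)) + 20)**2 = (80 + 17*sqrt(7))**2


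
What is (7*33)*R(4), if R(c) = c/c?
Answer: 231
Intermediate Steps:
R(c) = 1
(7*33)*R(4) = (7*33)*1 = 231*1 = 231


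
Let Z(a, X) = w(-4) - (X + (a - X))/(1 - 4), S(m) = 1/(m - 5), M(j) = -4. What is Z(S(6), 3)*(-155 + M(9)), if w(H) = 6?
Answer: -1007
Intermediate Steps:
S(m) = 1/(-5 + m)
Z(a, X) = 6 + a/3 (Z(a, X) = 6 - (X + (a - X))/(1 - 4) = 6 - a/(-3) = 6 - a*(-1)/3 = 6 - (-1)*a/3 = 6 + a/3)
Z(S(6), 3)*(-155 + M(9)) = (6 + 1/(3*(-5 + 6)))*(-155 - 4) = (6 + (⅓)/1)*(-159) = (6 + (⅓)*1)*(-159) = (6 + ⅓)*(-159) = (19/3)*(-159) = -1007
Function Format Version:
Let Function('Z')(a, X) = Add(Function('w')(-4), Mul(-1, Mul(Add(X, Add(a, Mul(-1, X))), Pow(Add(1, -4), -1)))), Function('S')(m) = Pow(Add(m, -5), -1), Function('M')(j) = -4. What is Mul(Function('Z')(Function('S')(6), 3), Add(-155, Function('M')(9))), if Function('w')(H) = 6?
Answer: -1007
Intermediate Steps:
Function('S')(m) = Pow(Add(-5, m), -1)
Function('Z')(a, X) = Add(6, Mul(Rational(1, 3), a)) (Function('Z')(a, X) = Add(6, Mul(-1, Mul(Add(X, Add(a, Mul(-1, X))), Pow(Add(1, -4), -1)))) = Add(6, Mul(-1, Mul(a, Pow(-3, -1)))) = Add(6, Mul(-1, Mul(a, Rational(-1, 3)))) = Add(6, Mul(-1, Mul(Rational(-1, 3), a))) = Add(6, Mul(Rational(1, 3), a)))
Mul(Function('Z')(Function('S')(6), 3), Add(-155, Function('M')(9))) = Mul(Add(6, Mul(Rational(1, 3), Pow(Add(-5, 6), -1))), Add(-155, -4)) = Mul(Add(6, Mul(Rational(1, 3), Pow(1, -1))), -159) = Mul(Add(6, Mul(Rational(1, 3), 1)), -159) = Mul(Add(6, Rational(1, 3)), -159) = Mul(Rational(19, 3), -159) = -1007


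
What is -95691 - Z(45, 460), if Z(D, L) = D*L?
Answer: -116391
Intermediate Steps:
-95691 - Z(45, 460) = -95691 - 45*460 = -95691 - 1*20700 = -95691 - 20700 = -116391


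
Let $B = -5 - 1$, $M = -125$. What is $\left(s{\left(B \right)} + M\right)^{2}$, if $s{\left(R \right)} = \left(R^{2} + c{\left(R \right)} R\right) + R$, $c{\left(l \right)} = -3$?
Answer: $5929$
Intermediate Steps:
$B = -6$ ($B = -5 - 1 = -6$)
$s{\left(R \right)} = R^{2} - 2 R$ ($s{\left(R \right)} = \left(R^{2} - 3 R\right) + R = R^{2} - 2 R$)
$\left(s{\left(B \right)} + M\right)^{2} = \left(- 6 \left(-2 - 6\right) - 125\right)^{2} = \left(\left(-6\right) \left(-8\right) - 125\right)^{2} = \left(48 - 125\right)^{2} = \left(-77\right)^{2} = 5929$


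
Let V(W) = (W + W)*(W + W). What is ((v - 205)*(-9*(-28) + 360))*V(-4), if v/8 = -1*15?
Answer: -12729600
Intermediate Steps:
v = -120 (v = 8*(-1*15) = 8*(-15) = -120)
V(W) = 4*W**2 (V(W) = (2*W)*(2*W) = 4*W**2)
((v - 205)*(-9*(-28) + 360))*V(-4) = ((-120 - 205)*(-9*(-28) + 360))*(4*(-4)**2) = (-325*(252 + 360))*(4*16) = -325*612*64 = -198900*64 = -12729600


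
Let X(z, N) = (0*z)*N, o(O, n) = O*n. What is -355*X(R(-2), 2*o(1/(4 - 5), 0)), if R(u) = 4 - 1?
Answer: 0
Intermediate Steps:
R(u) = 3
X(z, N) = 0 (X(z, N) = 0*N = 0)
-355*X(R(-2), 2*o(1/(4 - 5), 0)) = -355*0 = 0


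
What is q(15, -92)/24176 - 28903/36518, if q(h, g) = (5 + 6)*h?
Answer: -346366729/441429584 ≈ -0.78465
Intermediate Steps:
q(h, g) = 11*h
q(15, -92)/24176 - 28903/36518 = (11*15)/24176 - 28903/36518 = 165*(1/24176) - 28903*1/36518 = 165/24176 - 28903/36518 = -346366729/441429584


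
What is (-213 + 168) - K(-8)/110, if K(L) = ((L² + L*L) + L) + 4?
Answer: -2537/55 ≈ -46.127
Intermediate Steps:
K(L) = 4 + L + 2*L² (K(L) = ((L² + L²) + L) + 4 = (2*L² + L) + 4 = (L + 2*L²) + 4 = 4 + L + 2*L²)
(-213 + 168) - K(-8)/110 = (-213 + 168) - (4 - 8 + 2*(-8)²)/110 = -45 - (4 - 8 + 2*64)/110 = -45 - (4 - 8 + 128)/110 = -45 - 124/110 = -45 - 1*62/55 = -45 - 62/55 = -2537/55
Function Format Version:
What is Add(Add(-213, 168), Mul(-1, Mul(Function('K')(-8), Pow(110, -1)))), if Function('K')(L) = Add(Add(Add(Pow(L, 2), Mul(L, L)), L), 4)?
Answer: Rational(-2537, 55) ≈ -46.127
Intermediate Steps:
Function('K')(L) = Add(4, L, Mul(2, Pow(L, 2))) (Function('K')(L) = Add(Add(Add(Pow(L, 2), Pow(L, 2)), L), 4) = Add(Add(Mul(2, Pow(L, 2)), L), 4) = Add(Add(L, Mul(2, Pow(L, 2))), 4) = Add(4, L, Mul(2, Pow(L, 2))))
Add(Add(-213, 168), Mul(-1, Mul(Function('K')(-8), Pow(110, -1)))) = Add(Add(-213, 168), Mul(-1, Mul(Add(4, -8, Mul(2, Pow(-8, 2))), Pow(110, -1)))) = Add(-45, Mul(-1, Mul(Add(4, -8, Mul(2, 64)), Rational(1, 110)))) = Add(-45, Mul(-1, Mul(Add(4, -8, 128), Rational(1, 110)))) = Add(-45, Mul(-1, Mul(124, Rational(1, 110)))) = Add(-45, Mul(-1, Rational(62, 55))) = Add(-45, Rational(-62, 55)) = Rational(-2537, 55)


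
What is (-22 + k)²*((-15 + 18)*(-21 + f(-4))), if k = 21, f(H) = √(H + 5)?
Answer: -60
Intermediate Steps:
f(H) = √(5 + H)
(-22 + k)²*((-15 + 18)*(-21 + f(-4))) = (-22 + 21)²*((-15 + 18)*(-21 + √(5 - 4))) = (-1)²*(3*(-21 + √1)) = 1*(3*(-21 + 1)) = 1*(3*(-20)) = 1*(-60) = -60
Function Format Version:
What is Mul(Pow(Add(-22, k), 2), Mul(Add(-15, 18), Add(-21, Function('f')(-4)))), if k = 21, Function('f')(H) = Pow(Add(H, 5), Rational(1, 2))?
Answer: -60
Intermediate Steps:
Function('f')(H) = Pow(Add(5, H), Rational(1, 2))
Mul(Pow(Add(-22, k), 2), Mul(Add(-15, 18), Add(-21, Function('f')(-4)))) = Mul(Pow(Add(-22, 21), 2), Mul(Add(-15, 18), Add(-21, Pow(Add(5, -4), Rational(1, 2))))) = Mul(Pow(-1, 2), Mul(3, Add(-21, Pow(1, Rational(1, 2))))) = Mul(1, Mul(3, Add(-21, 1))) = Mul(1, Mul(3, -20)) = Mul(1, -60) = -60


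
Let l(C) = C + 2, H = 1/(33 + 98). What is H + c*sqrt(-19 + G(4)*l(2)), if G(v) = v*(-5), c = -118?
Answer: 1/131 - 354*I*sqrt(11) ≈ 0.0076336 - 1174.1*I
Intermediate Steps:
G(v) = -5*v
H = 1/131 ≈ 0.0076336
l(C) = 2 + C
H + c*sqrt(-19 + G(4)*l(2)) = 1/131 - 118*sqrt(-19 + (-5*4)*(2 + 2)) = 1/131 - 118*sqrt(-19 - 20*4) = 1/131 - 118*sqrt(-19 - 80) = 1/131 - 354*I*sqrt(11)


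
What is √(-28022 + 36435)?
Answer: √8413 ≈ 91.722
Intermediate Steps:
√(-28022 + 36435) = √8413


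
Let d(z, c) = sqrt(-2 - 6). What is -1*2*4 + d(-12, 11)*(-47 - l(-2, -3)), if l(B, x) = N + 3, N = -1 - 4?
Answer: -8 - 90*I*sqrt(2) ≈ -8.0 - 127.28*I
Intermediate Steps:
d(z, c) = 2*I*sqrt(2) (d(z, c) = sqrt(-8) = 2*I*sqrt(2))
N = -5
l(B, x) = -2 (l(B, x) = -5 + 3 = -2)
-1*2*4 + d(-12, 11)*(-47 - l(-2, -3)) = -1*2*4 + (2*I*sqrt(2))*(-47 - 1*(-2)) = -2*4 + (2*I*sqrt(2))*(-47 + 2) = -8 + (2*I*sqrt(2))*(-45) = -8 - 90*I*sqrt(2)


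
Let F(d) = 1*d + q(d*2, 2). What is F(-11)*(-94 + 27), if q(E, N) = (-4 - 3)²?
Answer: -2546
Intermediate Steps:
q(E, N) = 49 (q(E, N) = (-7)² = 49)
F(d) = 49 + d (F(d) = 1*d + 49 = d + 49 = 49 + d)
F(-11)*(-94 + 27) = (49 - 11)*(-94 + 27) = 38*(-67) = -2546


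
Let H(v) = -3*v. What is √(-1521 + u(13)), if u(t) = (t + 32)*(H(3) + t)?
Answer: 3*I*√149 ≈ 36.62*I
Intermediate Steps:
u(t) = (-9 + t)*(32 + t) (u(t) = (t + 32)*(-3*3 + t) = (32 + t)*(-9 + t) = (-9 + t)*(32 + t))
√(-1521 + u(13)) = √(-1521 + (-288 + 13² + 23*13)) = √(-1521 + (-288 + 169 + 299)) = √(-1521 + 180) = √(-1341) = 3*I*√149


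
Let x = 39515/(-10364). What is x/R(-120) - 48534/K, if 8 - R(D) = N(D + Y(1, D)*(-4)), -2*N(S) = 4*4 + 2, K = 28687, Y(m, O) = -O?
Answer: -9684675197/5054305156 ≈ -1.9161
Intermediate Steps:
x = -39515/10364 (x = 39515*(-1/10364) = -39515/10364 ≈ -3.8127)
N(S) = -9 (N(S) = -(4*4 + 2)/2 = -(16 + 2)/2 = -½*18 = -9)
R(D) = 17 (R(D) = 8 - 1*(-9) = 8 + 9 = 17)
x/R(-120) - 48534/K = -39515/10364/17 - 48534/28687 = -39515/10364*1/17 - 48534*1/28687 = -39515/176188 - 48534/28687 = -9684675197/5054305156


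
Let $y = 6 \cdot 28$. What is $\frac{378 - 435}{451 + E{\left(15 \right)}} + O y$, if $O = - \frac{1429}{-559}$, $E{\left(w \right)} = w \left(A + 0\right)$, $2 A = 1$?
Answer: $\frac{220082298}{512603} \approx 429.34$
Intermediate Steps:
$A = \frac{1}{2}$ ($A = \frac{1}{2} \cdot 1 = \frac{1}{2} \approx 0.5$)
$E{\left(w \right)} = \frac{w}{2}$ ($E{\left(w \right)} = w \left(\frac{1}{2} + 0\right) = w \frac{1}{2} = \frac{w}{2}$)
$y = 168$
$O = \frac{1429}{559}$ ($O = \left(-1429\right) \left(- \frac{1}{559}\right) = \frac{1429}{559} \approx 2.5564$)
$\frac{378 - 435}{451 + E{\left(15 \right)}} + O y = \frac{378 - 435}{451 + \frac{1}{2} \cdot 15} + \frac{1429}{559} \cdot 168 = - \frac{57}{451 + \frac{15}{2}} + \frac{240072}{559} = - \frac{57}{\frac{917}{2}} + \frac{240072}{559} = \left(-57\right) \frac{2}{917} + \frac{240072}{559} = - \frac{114}{917} + \frac{240072}{559} = \frac{220082298}{512603}$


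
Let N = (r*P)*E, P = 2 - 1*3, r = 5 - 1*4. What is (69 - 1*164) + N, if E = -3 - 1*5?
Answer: -87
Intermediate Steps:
r = 1 (r = 5 - 4 = 1)
P = -1 (P = 2 - 3 = -1)
E = -8 (E = -3 - 5 = -8)
N = 8 (N = (1*(-1))*(-8) = -1*(-8) = 8)
(69 - 1*164) + N = (69 - 1*164) + 8 = (69 - 164) + 8 = -95 + 8 = -87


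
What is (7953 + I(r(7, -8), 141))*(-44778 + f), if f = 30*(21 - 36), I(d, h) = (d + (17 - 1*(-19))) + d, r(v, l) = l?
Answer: -360602844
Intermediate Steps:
I(d, h) = 36 + 2*d (I(d, h) = (d + (17 + 19)) + d = (d + 36) + d = (36 + d) + d = 36 + 2*d)
f = -450 (f = 30*(-15) = -450)
(7953 + I(r(7, -8), 141))*(-44778 + f) = (7953 + (36 + 2*(-8)))*(-44778 - 450) = (7953 + (36 - 16))*(-45228) = (7953 + 20)*(-45228) = 7973*(-45228) = -360602844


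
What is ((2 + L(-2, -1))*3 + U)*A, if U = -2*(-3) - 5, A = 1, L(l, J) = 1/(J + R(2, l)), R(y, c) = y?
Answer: 10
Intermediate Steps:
L(l, J) = 1/(2 + J) (L(l, J) = 1/(J + 2) = 1/(2 + J))
U = 1 (U = 6 - 5 = 1)
((2 + L(-2, -1))*3 + U)*A = ((2 + 1/(2 - 1))*3 + 1)*1 = ((2 + 1/1)*3 + 1)*1 = ((2 + 1)*3 + 1)*1 = (3*3 + 1)*1 = (9 + 1)*1 = 10*1 = 10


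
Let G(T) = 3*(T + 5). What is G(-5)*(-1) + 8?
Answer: 8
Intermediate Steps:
G(T) = 15 + 3*T (G(T) = 3*(5 + T) = 15 + 3*T)
G(-5)*(-1) + 8 = (15 + 3*(-5))*(-1) + 8 = (15 - 15)*(-1) + 8 = 0*(-1) + 8 = 0 + 8 = 8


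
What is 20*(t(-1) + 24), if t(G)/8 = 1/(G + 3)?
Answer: 560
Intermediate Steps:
t(G) = 8/(3 + G) (t(G) = 8/(G + 3) = 8/(3 + G))
20*(t(-1) + 24) = 20*(8/(3 - 1) + 24) = 20*(8/2 + 24) = 20*(8*(1/2) + 24) = 20*(4 + 24) = 20*28 = 560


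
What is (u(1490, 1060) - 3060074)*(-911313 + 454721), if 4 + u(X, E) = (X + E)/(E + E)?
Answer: 74051949003588/53 ≈ 1.3972e+12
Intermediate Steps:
u(X, E) = -4 + (E + X)/(2*E) (u(X, E) = -4 + (X + E)/(E + E) = -4 + (E + X)/((2*E)) = -4 + (E + X)*(1/(2*E)) = -4 + (E + X)/(2*E))
(u(1490, 1060) - 3060074)*(-911313 + 454721) = ((½)*(1490 - 7*1060)/1060 - 3060074)*(-911313 + 454721) = ((½)*(1/1060)*(1490 - 7420) - 3060074)*(-456592) = ((½)*(1/1060)*(-5930) - 3060074)*(-456592) = (-593/212 - 3060074)*(-456592) = -648736281/212*(-456592) = 74051949003588/53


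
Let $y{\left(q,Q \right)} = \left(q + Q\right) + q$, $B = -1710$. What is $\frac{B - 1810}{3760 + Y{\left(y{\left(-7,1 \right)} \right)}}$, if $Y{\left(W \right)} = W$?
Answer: $- \frac{3520}{3747} \approx -0.93942$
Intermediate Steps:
$y{\left(q,Q \right)} = Q + 2 q$ ($y{\left(q,Q \right)} = \left(Q + q\right) + q = Q + 2 q$)
$\frac{B - 1810}{3760 + Y{\left(y{\left(-7,1 \right)} \right)}} = \frac{-1710 - 1810}{3760 + \left(1 + 2 \left(-7\right)\right)} = - \frac{3520}{3760 + \left(1 - 14\right)} = - \frac{3520}{3760 - 13} = - \frac{3520}{3747}$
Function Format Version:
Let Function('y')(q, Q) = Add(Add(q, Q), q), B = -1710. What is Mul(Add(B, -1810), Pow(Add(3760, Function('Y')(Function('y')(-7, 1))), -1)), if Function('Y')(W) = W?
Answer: Rational(-3520, 3747) ≈ -0.93942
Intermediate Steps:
Function('y')(q, Q) = Add(Q, Mul(2, q)) (Function('y')(q, Q) = Add(Add(Q, q), q) = Add(Q, Mul(2, q)))
Mul(Add(B, -1810), Pow(Add(3760, Function('Y')(Function('y')(-7, 1))), -1)) = Mul(Add(-1710, -1810), Pow(Add(3760, Add(1, Mul(2, -7))), -1)) = Mul(-3520, Pow(Add(3760, Add(1, -14)), -1)) = Mul(-3520, Pow(Add(3760, -13), -1)) = Mul(-3520, Pow(3747, -1)) = Mul(-3520, Rational(1, 3747)) = Rational(-3520, 3747)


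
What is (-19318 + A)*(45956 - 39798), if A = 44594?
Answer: 155649608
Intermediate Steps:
(-19318 + A)*(45956 - 39798) = (-19318 + 44594)*(45956 - 39798) = 25276*6158 = 155649608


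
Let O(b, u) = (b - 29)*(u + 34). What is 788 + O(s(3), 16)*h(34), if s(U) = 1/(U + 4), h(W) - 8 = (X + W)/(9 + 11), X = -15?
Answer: -84879/7 ≈ -12126.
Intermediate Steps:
h(W) = 29/4 + W/20 (h(W) = 8 + (-15 + W)/(9 + 11) = 8 + (-15 + W)/20 = 8 + (-15 + W)*(1/20) = 8 + (-3/4 + W/20) = 29/4 + W/20)
s(U) = 1/(4 + U)
O(b, u) = (-29 + b)*(34 + u)
788 + O(s(3), 16)*h(34) = 788 + (-986 - 29*16 + 34/(4 + 3) + 16/(4 + 3))*(29/4 + (1/20)*34) = 788 + (-986 - 464 + 34/7 + 16/7)*(29/4 + 17/10) = 788 + (-986 - 464 + 34*(1/7) + (1/7)*16)*(179/20) = 788 + (-986 - 464 + 34/7 + 16/7)*(179/20) = 788 - 10100/7*179/20 = 788 - 90395/7 = -84879/7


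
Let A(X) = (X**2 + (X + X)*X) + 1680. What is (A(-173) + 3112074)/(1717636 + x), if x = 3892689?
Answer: 3203541/5610325 ≈ 0.57101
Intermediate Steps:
A(X) = 1680 + 3*X**2 (A(X) = (X**2 + (2*X)*X) + 1680 = (X**2 + 2*X**2) + 1680 = 3*X**2 + 1680 = 1680 + 3*X**2)
(A(-173) + 3112074)/(1717636 + x) = ((1680 + 3*(-173)**2) + 3112074)/(1717636 + 3892689) = ((1680 + 3*29929) + 3112074)/5610325 = ((1680 + 89787) + 3112074)*(1/5610325) = (91467 + 3112074)*(1/5610325) = 3203541*(1/5610325) = 3203541/5610325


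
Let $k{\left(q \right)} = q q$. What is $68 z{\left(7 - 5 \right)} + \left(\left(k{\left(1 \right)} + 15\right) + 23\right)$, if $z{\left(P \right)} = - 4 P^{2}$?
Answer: $-1049$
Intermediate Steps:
$k{\left(q \right)} = q^{2}$
$68 z{\left(7 - 5 \right)} + \left(\left(k{\left(1 \right)} + 15\right) + 23\right) = 68 \left(- 4 \left(7 - 5\right)^{2}\right) + \left(\left(1^{2} + 15\right) + 23\right) = 68 \left(- 4 \left(7 - 5\right)^{2}\right) + \left(\left(1 + 15\right) + 23\right) = 68 \left(- 4 \cdot 2^{2}\right) + \left(16 + 23\right) = 68 \left(\left(-4\right) 4\right) + 39 = 68 \left(-16\right) + 39 = -1088 + 39 = -1049$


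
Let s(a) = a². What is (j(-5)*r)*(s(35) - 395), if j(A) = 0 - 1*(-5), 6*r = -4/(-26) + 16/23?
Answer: 527050/897 ≈ 587.57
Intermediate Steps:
r = 127/897 (r = (-4/(-26) + 16/23)/6 = (-4*(-1/26) + 16*(1/23))/6 = (2/13 + 16/23)/6 = (⅙)*(254/299) = 127/897 ≈ 0.14158)
j(A) = 5 (j(A) = 0 + 5 = 5)
(j(-5)*r)*(s(35) - 395) = (5*(127/897))*(35² - 395) = 635*(1225 - 395)/897 = (635/897)*830 = 527050/897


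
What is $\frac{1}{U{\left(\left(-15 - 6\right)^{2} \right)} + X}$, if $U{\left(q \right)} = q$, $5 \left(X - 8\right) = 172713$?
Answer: $\frac{5}{174958} \approx 2.8578 \cdot 10^{-5}$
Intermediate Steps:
$X = \frac{172753}{5}$ ($X = 8 + \frac{1}{5} \cdot 172713 = 8 + \frac{172713}{5} = \frac{172753}{5} \approx 34551.0$)
$\frac{1}{U{\left(\left(-15 - 6\right)^{2} \right)} + X} = \frac{1}{\left(-15 - 6\right)^{2} + \frac{172753}{5}} = \frac{1}{\left(-21\right)^{2} + \frac{172753}{5}} = \frac{1}{441 + \frac{172753}{5}} = \frac{1}{\frac{174958}{5}} = \frac{5}{174958}$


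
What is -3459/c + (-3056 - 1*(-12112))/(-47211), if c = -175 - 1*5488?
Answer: 112018721/267355893 ≈ 0.41899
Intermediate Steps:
c = -5663 (c = -175 - 5488 = -5663)
-3459/c + (-3056 - 1*(-12112))/(-47211) = -3459/(-5663) + (-3056 - 1*(-12112))/(-47211) = -3459*(-1/5663) + (-3056 + 12112)*(-1/47211) = 3459/5663 + 9056*(-1/47211) = 3459/5663 - 9056/47211 = 112018721/267355893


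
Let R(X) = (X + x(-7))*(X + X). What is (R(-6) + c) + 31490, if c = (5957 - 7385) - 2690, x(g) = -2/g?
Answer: 192084/7 ≈ 27441.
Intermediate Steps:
R(X) = 2*X*(2/7 + X) (R(X) = (X - 2/(-7))*(X + X) = (X - 2*(-⅐))*(2*X) = (X + 2/7)*(2*X) = (2/7 + X)*(2*X) = 2*X*(2/7 + X))
c = -4118 (c = -1428 - 2690 = -4118)
(R(-6) + c) + 31490 = ((2/7)*(-6)*(2 + 7*(-6)) - 4118) + 31490 = ((2/7)*(-6)*(2 - 42) - 4118) + 31490 = ((2/7)*(-6)*(-40) - 4118) + 31490 = (480/7 - 4118) + 31490 = -28346/7 + 31490 = 192084/7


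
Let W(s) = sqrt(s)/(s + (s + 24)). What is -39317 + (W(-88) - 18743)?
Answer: -58060 - I*sqrt(22)/76 ≈ -58060.0 - 0.061716*I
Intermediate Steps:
W(s) = sqrt(s)/(24 + 2*s) (W(s) = sqrt(s)/(s + (24 + s)) = sqrt(s)/(24 + 2*s))
-39317 + (W(-88) - 18743) = -39317 + (sqrt(-88)/(2*(12 - 88)) - 18743) = -39317 + ((1/2)*(2*I*sqrt(22))/(-76) - 18743) = -39317 + ((1/2)*(2*I*sqrt(22))*(-1/76) - 18743) = -39317 + (-I*sqrt(22)/76 - 18743) = -39317 + (-18743 - I*sqrt(22)/76) = -58060 - I*sqrt(22)/76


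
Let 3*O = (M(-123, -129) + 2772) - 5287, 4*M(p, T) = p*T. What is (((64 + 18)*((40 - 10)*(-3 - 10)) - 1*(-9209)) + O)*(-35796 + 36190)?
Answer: -52686665/6 ≈ -8.7811e+6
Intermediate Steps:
M(p, T) = T*p/4 (M(p, T) = (p*T)/4 = (T*p)/4 = T*p/4)
O = 5807/12 (O = (((¼)*(-129)*(-123) + 2772) - 5287)/3 = ((15867/4 + 2772) - 5287)/3 = (26955/4 - 5287)/3 = (⅓)*(5807/4) = 5807/12 ≈ 483.92)
(((64 + 18)*((40 - 10)*(-3 - 10)) - 1*(-9209)) + O)*(-35796 + 36190) = (((64 + 18)*((40 - 10)*(-3 - 10)) - 1*(-9209)) + 5807/12)*(-35796 + 36190) = ((82*(30*(-13)) + 9209) + 5807/12)*394 = ((82*(-390) + 9209) + 5807/12)*394 = ((-31980 + 9209) + 5807/12)*394 = (-22771 + 5807/12)*394 = -267445/12*394 = -52686665/6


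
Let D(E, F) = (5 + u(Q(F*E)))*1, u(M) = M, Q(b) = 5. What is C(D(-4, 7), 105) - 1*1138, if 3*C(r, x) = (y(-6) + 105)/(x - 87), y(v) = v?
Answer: -6817/6 ≈ -1136.2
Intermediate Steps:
D(E, F) = 10 (D(E, F) = (5 + 5)*1 = 10*1 = 10)
C(r, x) = 33/(-87 + x) (C(r, x) = ((-6 + 105)/(x - 87))/3 = (99/(-87 + x))/3 = 33/(-87 + x))
C(D(-4, 7), 105) - 1*1138 = 33/(-87 + 105) - 1*1138 = 33/18 - 1138 = 33*(1/18) - 1138 = 11/6 - 1138 = -6817/6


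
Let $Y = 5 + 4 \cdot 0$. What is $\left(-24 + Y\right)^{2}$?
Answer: $361$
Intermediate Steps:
$Y = 5$ ($Y = 5 + 0 = 5$)
$\left(-24 + Y\right)^{2} = \left(-24 + 5\right)^{2} = \left(-19\right)^{2} = 361$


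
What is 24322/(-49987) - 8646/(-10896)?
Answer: 27862515/90776392 ≈ 0.30694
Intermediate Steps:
24322/(-49987) - 8646/(-10896) = 24322*(-1/49987) - 8646*(-1/10896) = -24322/49987 + 1441/1816 = 27862515/90776392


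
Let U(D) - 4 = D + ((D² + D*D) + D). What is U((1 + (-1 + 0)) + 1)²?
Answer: 64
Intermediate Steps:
U(D) = 4 + 2*D + 2*D² (U(D) = 4 + (D + ((D² + D*D) + D)) = 4 + (D + ((D² + D²) + D)) = 4 + (D + (2*D² + D)) = 4 + (D + (D + 2*D²)) = 4 + (2*D + 2*D²) = 4 + 2*D + 2*D²)
U((1 + (-1 + 0)) + 1)² = (4 + 2*((1 + (-1 + 0)) + 1) + 2*((1 + (-1 + 0)) + 1)²)² = (4 + 2*((1 - 1) + 1) + 2*((1 - 1) + 1)²)² = (4 + 2*(0 + 1) + 2*(0 + 1)²)² = (4 + 2*1 + 2*1²)² = (4 + 2 + 2*1)² = (4 + 2 + 2)² = 8² = 64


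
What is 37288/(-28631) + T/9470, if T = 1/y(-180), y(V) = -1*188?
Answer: -66386092311/50973487160 ≈ -1.3024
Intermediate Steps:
y(V) = -188
T = -1/188 (T = 1/(-188) = -1/188 ≈ -0.0053191)
37288/(-28631) + T/9470 = 37288/(-28631) - 1/188/9470 = 37288*(-1/28631) - 1/188*1/9470 = -37288/28631 - 1/1780360 = -66386092311/50973487160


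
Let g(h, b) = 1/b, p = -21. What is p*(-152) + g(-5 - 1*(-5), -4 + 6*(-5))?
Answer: 108527/34 ≈ 3192.0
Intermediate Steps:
g(h, b) = 1/b
p*(-152) + g(-5 - 1*(-5), -4 + 6*(-5)) = -21*(-152) + 1/(-4 + 6*(-5)) = 3192 + 1/(-4 - 30) = 3192 + 1/(-34) = 3192 - 1/34 = 108527/34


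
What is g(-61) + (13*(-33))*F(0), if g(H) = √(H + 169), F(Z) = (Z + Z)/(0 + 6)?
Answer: 6*√3 ≈ 10.392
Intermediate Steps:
F(Z) = Z/3 (F(Z) = (2*Z)/6 = (2*Z)*(⅙) = Z/3)
g(H) = √(169 + H)
g(-61) + (13*(-33))*F(0) = √(169 - 61) + (13*(-33))*((⅓)*0) = √108 - 429*0 = 6*√3 + 0 = 6*√3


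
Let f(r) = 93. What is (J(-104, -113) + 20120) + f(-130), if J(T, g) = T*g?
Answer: 31965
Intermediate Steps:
(J(-104, -113) + 20120) + f(-130) = (-104*(-113) + 20120) + 93 = (11752 + 20120) + 93 = 31872 + 93 = 31965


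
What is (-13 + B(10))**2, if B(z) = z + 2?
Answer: 1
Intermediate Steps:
B(z) = 2 + z
(-13 + B(10))**2 = (-13 + (2 + 10))**2 = (-13 + 12)**2 = (-1)**2 = 1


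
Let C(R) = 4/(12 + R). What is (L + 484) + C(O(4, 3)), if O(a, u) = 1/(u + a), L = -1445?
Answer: -81657/85 ≈ -960.67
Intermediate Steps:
O(a, u) = 1/(a + u)
C(R) = 4/(12 + R)
(L + 484) + C(O(4, 3)) = (-1445 + 484) + 4/(12 + 1/(4 + 3)) = -961 + 4/(12 + 1/7) = -961 + 4/(85/7) = -961 + 4*(7/85) = -961 + 28/85 = -81657/85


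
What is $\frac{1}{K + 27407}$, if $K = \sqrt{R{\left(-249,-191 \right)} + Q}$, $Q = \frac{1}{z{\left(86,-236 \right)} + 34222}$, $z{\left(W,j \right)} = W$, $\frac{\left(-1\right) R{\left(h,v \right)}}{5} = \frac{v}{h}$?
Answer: $\frac{78043186548}{2138929624642333} - \frac{6 i \sqrt{863863671403}}{2138929624642333} \approx 3.6487 \cdot 10^{-5} - 2.6072 \cdot 10^{-9} i$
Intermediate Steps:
$R{\left(h,v \right)} = - \frac{5 v}{h}$ ($R{\left(h,v \right)} = - 5 \frac{v}{h} = - \frac{5 v}{h}$)
$Q = \frac{1}{34308}$ ($Q = \frac{1}{86 + 34222} = \frac{1}{34308} \approx 2.9148 \cdot 10^{-5}$)
$K = \frac{i \sqrt{863863671403}}{474594}$ ($K = \sqrt{\left(-5\right) \left(-191\right) \frac{1}{-249} + \frac{1}{34308}} = \sqrt{\left(-5\right) \left(-191\right) \left(- \frac{1}{249}\right) + \frac{1}{34308}} = \sqrt{- \frac{955}{249} + \frac{1}{34308}} = \sqrt{- \frac{10921297}{2847564}} = \frac{i \sqrt{863863671403}}{474594} \approx 1.9584 i$)
$\frac{1}{K + 27407} = \frac{1}{\frac{i \sqrt{863863671403}}{474594} + 27407} = \frac{1}{27407 + \frac{i \sqrt{863863671403}}{474594}}$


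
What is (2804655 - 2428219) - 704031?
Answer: -327595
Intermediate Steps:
(2804655 - 2428219) - 704031 = 376436 - 704031 = -327595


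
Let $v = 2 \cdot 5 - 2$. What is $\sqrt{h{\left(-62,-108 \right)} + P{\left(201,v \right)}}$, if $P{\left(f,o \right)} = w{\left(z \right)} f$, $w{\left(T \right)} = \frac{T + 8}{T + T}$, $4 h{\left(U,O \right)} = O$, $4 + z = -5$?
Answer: $\frac{i \sqrt{570}}{6} \approx 3.9791 i$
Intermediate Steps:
$z = -9$ ($z = -4 - 5 = -9$)
$h{\left(U,O \right)} = \frac{O}{4}$
$w{\left(T \right)} = \frac{8 + T}{2 T}$
$v = 8$ ($v = 10 - 2 = 8$)
$P{\left(f,o \right)} = \frac{f}{18}$ ($P{\left(f,o \right)} = \frac{8 - 9}{2 \left(-9\right)} f = \frac{1}{2} \left(- \frac{1}{9}\right) \left(-1\right) f = \frac{f}{18}$)
$\sqrt{h{\left(-62,-108 \right)} + P{\left(201,v \right)}} = \sqrt{\frac{1}{4} \left(-108\right) + \frac{1}{18} \cdot 201} = \sqrt{-27 + \frac{67}{6}} = \sqrt{- \frac{95}{6}} = \frac{i \sqrt{570}}{6}$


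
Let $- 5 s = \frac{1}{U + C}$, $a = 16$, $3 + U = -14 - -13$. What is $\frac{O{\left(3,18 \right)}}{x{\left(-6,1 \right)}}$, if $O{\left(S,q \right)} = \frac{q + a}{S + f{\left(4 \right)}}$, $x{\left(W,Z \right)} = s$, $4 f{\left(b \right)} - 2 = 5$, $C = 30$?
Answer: $- \frac{17680}{19} \approx -930.53$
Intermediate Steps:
$f{\left(b \right)} = \frac{7}{4}$ ($f{\left(b \right)} = \frac{1}{2} + \frac{1}{4} \cdot 5 = \frac{1}{2} + \frac{5}{4} = \frac{7}{4}$)
$U = -4$ ($U = -3 - 1 = -4$)
$s = - \frac{1}{130}$ ($s = - \frac{1}{5 \left(-4 + 30\right)} = - \frac{1}{5 \cdot 26} = \left(- \frac{1}{5}\right) \frac{1}{26} = - \frac{1}{130} \approx -0.0076923$)
$x{\left(W,Z \right)} = - \frac{1}{130}$
$O{\left(S,q \right)} = \frac{16 + q}{\frac{7}{4} + S}$ ($O{\left(S,q \right)} = \frac{q + 16}{S + \frac{7}{4}} = \frac{16 + q}{\frac{7}{4} + S}$)
$\frac{O{\left(3,18 \right)}}{x{\left(-6,1 \right)}} = \frac{4 \frac{1}{7 + 4 \cdot 3} \left(16 + 18\right)}{- \frac{1}{130}} = 4 \frac{1}{7 + 12} \cdot 34 \left(-130\right) = 4 \cdot \frac{1}{19} \cdot 34 \left(-130\right) = \frac{136}{19} \left(-130\right) = - \frac{17680}{19}$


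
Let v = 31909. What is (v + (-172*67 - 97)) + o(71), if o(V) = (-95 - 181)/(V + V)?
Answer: 1440310/71 ≈ 20286.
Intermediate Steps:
o(V) = -138/V (o(V) = -276*1/(2*V) = -138/V)
(v + (-172*67 - 97)) + o(71) = (31909 + (-172*67 - 97)) - 138/71 = (31909 + (-11524 - 97)) - 138*1/71 = (31909 - 11621) - 138/71 = 20288 - 138/71 = 1440310/71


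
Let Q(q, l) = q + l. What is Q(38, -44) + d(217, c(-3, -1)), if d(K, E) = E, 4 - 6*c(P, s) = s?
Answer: -31/6 ≈ -5.1667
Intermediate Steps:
c(P, s) = ⅔ - s/6
Q(q, l) = l + q
Q(38, -44) + d(217, c(-3, -1)) = (-44 + 38) + (⅔ - ⅙*(-1)) = -6 + (⅔ + ⅙) = -6 + ⅚ = -31/6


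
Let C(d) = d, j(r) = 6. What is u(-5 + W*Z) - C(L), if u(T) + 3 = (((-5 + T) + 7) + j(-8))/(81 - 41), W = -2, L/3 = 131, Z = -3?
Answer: -15831/40 ≈ -395.77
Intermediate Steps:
L = 393 (L = 3*131 = 393)
u(T) = -14/5 + T/40 (u(T) = -3 + (((-5 + T) + 7) + 6)/(81 - 41) = -3 + ((2 + T) + 6)/40 = -3 + (8 + T)*(1/40) = -3 + (⅕ + T/40) = -14/5 + T/40)
u(-5 + W*Z) - C(L) = (-14/5 + (-5 - 2*(-3))/40) - 1*393 = (-14/5 + (-5 + 6)/40) - 393 = (-14/5 + (1/40)*1) - 393 = (-14/5 + 1/40) - 393 = -111/40 - 393 = -15831/40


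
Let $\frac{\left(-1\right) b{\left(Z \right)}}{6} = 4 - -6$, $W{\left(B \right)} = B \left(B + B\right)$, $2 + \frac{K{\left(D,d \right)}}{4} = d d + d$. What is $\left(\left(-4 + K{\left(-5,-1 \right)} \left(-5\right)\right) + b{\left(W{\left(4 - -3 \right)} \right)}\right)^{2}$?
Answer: $576$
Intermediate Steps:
$K{\left(D,d \right)} = -8 + 4 d + 4 d^{2}$ ($K{\left(D,d \right)} = -8 + 4 \left(d d + d\right) = -8 + 4 \left(d^{2} + d\right) = -8 + 4 \left(d + d^{2}\right) = -8 + \left(4 d + 4 d^{2}\right) = -8 + 4 d + 4 d^{2}$)
$W{\left(B \right)} = 2 B^{2}$ ($W{\left(B \right)} = B 2 B = 2 B^{2}$)
$b{\left(Z \right)} = -60$ ($b{\left(Z \right)} = - 6 \left(4 - -6\right) = - 6 \left(4 + 6\right) = \left(-6\right) 10 = -60$)
$\left(\left(-4 + K{\left(-5,-1 \right)} \left(-5\right)\right) + b{\left(W{\left(4 - -3 \right)} \right)}\right)^{2} = \left(\left(-4 + \left(-8 + 4 \left(-1\right) + 4 \left(-1\right)^{2}\right) \left(-5\right)\right) - 60\right)^{2} = \left(\left(-4 + \left(-8 - 4 + 4 \cdot 1\right) \left(-5\right)\right) - 60\right)^{2} = \left(\left(-4 + \left(-8 - 4 + 4\right) \left(-5\right)\right) - 60\right)^{2} = \left(\left(-4 - -40\right) - 60\right)^{2} = \left(\left(-4 + 40\right) - 60\right)^{2} = \left(36 - 60\right)^{2} = \left(-24\right)^{2} = 576$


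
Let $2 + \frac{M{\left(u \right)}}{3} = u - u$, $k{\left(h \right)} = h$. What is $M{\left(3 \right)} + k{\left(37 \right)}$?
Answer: $31$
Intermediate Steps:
$M{\left(u \right)} = -6$ ($M{\left(u \right)} = -6 + 3 \left(u - u\right) = -6 + 3 \cdot 0 = -6 + 0 = -6$)
$M{\left(3 \right)} + k{\left(37 \right)} = -6 + 37 = 31$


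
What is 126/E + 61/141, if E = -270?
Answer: -8/235 ≈ -0.034043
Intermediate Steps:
126/E + 61/141 = 126/(-270) + 61/141 = 126*(-1/270) + 61*(1/141) = -7/15 + 61/141 = -8/235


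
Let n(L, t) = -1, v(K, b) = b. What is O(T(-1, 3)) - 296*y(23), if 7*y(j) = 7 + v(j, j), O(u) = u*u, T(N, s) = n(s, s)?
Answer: -8873/7 ≈ -1267.6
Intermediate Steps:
T(N, s) = -1
O(u) = u²
y(j) = 1 + j/7 (y(j) = (7 + j)/7 = 1 + j/7)
O(T(-1, 3)) - 296*y(23) = (-1)² - 296*(1 + (⅐)*23) = 1 - 296*(1 + 23/7) = 1 - 296*30/7 = 1 - 8880/7 = -8873/7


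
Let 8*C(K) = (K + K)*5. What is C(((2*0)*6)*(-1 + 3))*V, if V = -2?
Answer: 0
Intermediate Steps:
C(K) = 5*K/4 (C(K) = ((K + K)*5)/8 = ((2*K)*5)/8 = (10*K)/8 = 5*K/4)
C(((2*0)*6)*(-1 + 3))*V = (5*(((2*0)*6)*(-1 + 3))/4)*(-2) = (5*((0*6)*2)/4)*(-2) = (5*(0*2)/4)*(-2) = ((5/4)*0)*(-2) = 0*(-2) = 0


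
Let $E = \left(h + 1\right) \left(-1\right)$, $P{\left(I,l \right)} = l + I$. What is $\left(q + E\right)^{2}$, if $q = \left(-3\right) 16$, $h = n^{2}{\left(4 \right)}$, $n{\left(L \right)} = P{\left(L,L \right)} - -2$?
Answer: $22201$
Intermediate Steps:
$P{\left(I,l \right)} = I + l$
$n{\left(L \right)} = 2 + 2 L$ ($n{\left(L \right)} = \left(L + L\right) - -2 = 2 L + 2 = 2 + 2 L$)
$h = 100$ ($h = \left(2 + 2 \cdot 4\right)^{2} = \left(2 + 8\right)^{2} = 10^{2} = 100$)
$E = -101$ ($E = \left(100 + 1\right) \left(-1\right) = 101 \left(-1\right) = -101$)
$q = -48$
$\left(q + E\right)^{2} = \left(-48 - 101\right)^{2} = \left(-149\right)^{2} = 22201$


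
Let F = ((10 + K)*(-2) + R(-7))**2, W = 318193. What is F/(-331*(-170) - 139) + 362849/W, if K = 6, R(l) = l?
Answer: 20851048772/17860491283 ≈ 1.1674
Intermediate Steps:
F = 1521 (F = ((10 + 6)*(-2) - 7)**2 = (16*(-2) - 7)**2 = (-32 - 7)**2 = (-39)**2 = 1521)
F/(-331*(-170) - 139) + 362849/W = 1521/(-331*(-170) - 139) + 362849/318193 = 1521/(56270 - 139) + 362849*(1/318193) = 1521/56131 + 362849/318193 = 20851048772/17860491283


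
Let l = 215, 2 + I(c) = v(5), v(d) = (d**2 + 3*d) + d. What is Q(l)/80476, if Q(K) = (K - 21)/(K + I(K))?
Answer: 97/10381404 ≈ 9.3436e-6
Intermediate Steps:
v(d) = d**2 + 4*d
I(c) = 43 (I(c) = -2 + 5*(4 + 5) = -2 + 5*9 = -2 + 45 = 43)
Q(K) = (-21 + K)/(43 + K) (Q(K) = (K - 21)/(K + 43) = (-21 + K)/(43 + K))
Q(l)/80476 = ((-21 + 215)/(43 + 215))/80476 = (194/258)*(1/80476) = ((1/258)*194)*(1/80476) = (97/129)*(1/80476) = 97/10381404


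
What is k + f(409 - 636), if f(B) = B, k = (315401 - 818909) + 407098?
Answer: -96637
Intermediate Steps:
k = -96410 (k = -503508 + 407098 = -96410)
k + f(409 - 636) = -96410 + (409 - 636) = -96410 - 227 = -96637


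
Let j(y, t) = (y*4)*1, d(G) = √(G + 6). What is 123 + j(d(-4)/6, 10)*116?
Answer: 123 + 232*√2/3 ≈ 232.37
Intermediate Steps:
d(G) = √(6 + G)
j(y, t) = 4*y (j(y, t) = (4*y)*1 = 4*y)
123 + j(d(-4)/6, 10)*116 = 123 + (4*(√(6 - 4)/6))*116 = 123 + (4*(√2*(⅙)))*116 = 123 + (4*(√2/6))*116 = 123 + (2*√2/3)*116 = 123 + 232*√2/3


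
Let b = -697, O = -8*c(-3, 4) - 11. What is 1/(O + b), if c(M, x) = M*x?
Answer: -1/612 ≈ -0.0016340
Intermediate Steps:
O = 85 (O = -(-24)*4 - 11 = -8*(-12) - 11 = 96 - 11 = 85)
1/(O + b) = 1/(85 - 697) = 1/(-612) = -1/612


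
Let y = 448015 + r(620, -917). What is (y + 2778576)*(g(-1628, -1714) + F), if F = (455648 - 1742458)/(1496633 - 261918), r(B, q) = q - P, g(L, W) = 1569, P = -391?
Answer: 1249120125083325/246943 ≈ 5.0583e+9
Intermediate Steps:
r(B, q) = 391 + q (r(B, q) = q - 1*(-391) = q + 391 = 391 + q)
F = -257362/246943 (F = -1286810/1234715 = -1286810*1/1234715 = -257362/246943 ≈ -1.0422)
y = 447489 (y = 448015 + (391 - 917) = 448015 - 526 = 447489)
(y + 2778576)*(g(-1628, -1714) + F) = (447489 + 2778576)*(1569 - 257362/246943) = 3226065*(387196205/246943) = 1249120125083325/246943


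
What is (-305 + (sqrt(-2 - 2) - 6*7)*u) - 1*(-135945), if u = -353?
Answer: 150466 - 706*I ≈ 1.5047e+5 - 706.0*I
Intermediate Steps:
(-305 + (sqrt(-2 - 2) - 6*7)*u) - 1*(-135945) = (-305 + (sqrt(-2 - 2) - 6*7)*(-353)) - 1*(-135945) = (-305 + (sqrt(-4) - 42)*(-353)) + 135945 = (-305 + (2*I - 42)*(-353)) + 135945 = (-305 + (-42 + 2*I)*(-353)) + 135945 = (-305 + (14826 - 706*I)) + 135945 = (14521 - 706*I) + 135945 = 150466 - 706*I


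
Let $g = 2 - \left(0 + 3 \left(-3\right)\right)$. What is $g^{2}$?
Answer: $121$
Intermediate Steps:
$g = 11$ ($g = 2 - \left(0 - 9\right) = 2 - -9 = 2 + 9 = 11$)
$g^{2} = 11^{2} = 121$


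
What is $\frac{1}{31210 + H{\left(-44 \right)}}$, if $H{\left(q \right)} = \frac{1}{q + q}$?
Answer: $\frac{88}{2746479} \approx 3.2041 \cdot 10^{-5}$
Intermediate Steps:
$H{\left(q \right)} = \frac{1}{2 q}$
$\frac{1}{31210 + H{\left(-44 \right)}} = \frac{1}{31210 + \frac{1}{2 \left(-44\right)}} = \frac{1}{31210 + \frac{1}{2} \left(- \frac{1}{44}\right)} = \frac{1}{31210 - \frac{1}{88}} = \frac{1}{\frac{2746479}{88}} = \frac{88}{2746479}$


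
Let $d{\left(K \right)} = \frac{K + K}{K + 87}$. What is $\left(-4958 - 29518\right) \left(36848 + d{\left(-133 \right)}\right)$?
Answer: $- \frac{29223133212}{23} \approx -1.2706 \cdot 10^{9}$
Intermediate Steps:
$d{\left(K \right)} = \frac{2 K}{87 + K}$
$\left(-4958 - 29518\right) \left(36848 + d{\left(-133 \right)}\right) = \left(-4958 - 29518\right) \left(36848 + 2 \left(-133\right) \frac{1}{87 - 133}\right) = - 34476 \left(36848 + 2 \left(-133\right) \frac{1}{-46}\right) = - 34476 \left(36848 + 2 \left(-133\right) \left(- \frac{1}{46}\right)\right) = - 34476 \left(36848 + \frac{133}{23}\right) = \left(-34476\right) \frac{847637}{23} = - \frac{29223133212}{23}$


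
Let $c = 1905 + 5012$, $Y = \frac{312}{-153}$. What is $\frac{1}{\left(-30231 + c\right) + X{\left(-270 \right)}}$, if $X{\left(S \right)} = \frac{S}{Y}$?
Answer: $- \frac{52}{1205443} \approx -4.3138 \cdot 10^{-5}$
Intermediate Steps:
$Y = - \frac{104}{51}$ ($Y = 312 \left(- \frac{1}{153}\right) = - \frac{104}{51} \approx -2.0392$)
$c = 6917$
$X{\left(S \right)} = - \frac{51 S}{104}$ ($X{\left(S \right)} = \frac{S}{- \frac{104}{51}} = S \left(- \frac{51}{104}\right) = - \frac{51 S}{104}$)
$\frac{1}{\left(-30231 + c\right) + X{\left(-270 \right)}} = \frac{1}{\left(-30231 + 6917\right) - - \frac{6885}{52}} = \frac{1}{-23314 + \frac{6885}{52}} = \frac{1}{- \frac{1205443}{52}} = - \frac{52}{1205443}$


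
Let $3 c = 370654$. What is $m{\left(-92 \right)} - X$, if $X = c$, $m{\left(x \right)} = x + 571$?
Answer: $- \frac{369217}{3} \approx -1.2307 \cdot 10^{5}$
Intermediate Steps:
$m{\left(x \right)} = 571 + x$
$c = \frac{370654}{3}$ ($c = \frac{1}{3} \cdot 370654 = \frac{370654}{3} \approx 1.2355 \cdot 10^{5}$)
$X = \frac{370654}{3} \approx 1.2355 \cdot 10^{5}$
$m{\left(-92 \right)} - X = \left(571 - 92\right) - \frac{370654}{3} = 479 - \frac{370654}{3} = - \frac{369217}{3}$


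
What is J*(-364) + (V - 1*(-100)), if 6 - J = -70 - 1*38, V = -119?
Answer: -41515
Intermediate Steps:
J = 114 (J = 6 - (-70 - 1*38) = 6 - (-70 - 38) = 6 - 1*(-108) = 6 + 108 = 114)
J*(-364) + (V - 1*(-100)) = 114*(-364) + (-119 - 1*(-100)) = -41496 + (-119 + 100) = -41496 - 19 = -41515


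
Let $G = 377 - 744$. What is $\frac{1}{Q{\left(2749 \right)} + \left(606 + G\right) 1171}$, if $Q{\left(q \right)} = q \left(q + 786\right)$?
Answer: $\frac{1}{9997584} \approx 1.0002 \cdot 10^{-7}$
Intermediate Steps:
$Q{\left(q \right)} = q \left(786 + q\right)$
$G = -367$ ($G = 377 - 744 = -367$)
$\frac{1}{Q{\left(2749 \right)} + \left(606 + G\right) 1171} = \frac{1}{2749 \left(786 + 2749\right) + \left(606 - 367\right) 1171} = \frac{1}{2749 \cdot 3535 + 239 \cdot 1171} = \frac{1}{9717715 + 279869} = \frac{1}{9997584}$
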